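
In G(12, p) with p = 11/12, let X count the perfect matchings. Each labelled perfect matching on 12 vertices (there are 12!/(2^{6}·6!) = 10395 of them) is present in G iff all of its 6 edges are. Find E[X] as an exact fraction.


K_12 has 12!/(2^{6}·6!) = 10395 labelled perfect matchings.
For each such perfect matching H, let X_H = 1 if all 6 edges of H are present in G. Then P[X_H = 1] = p^{6} = (11/12)^{6} = 1771561/2985984.
Summing the indicators: E[X] = Σ_H E[X_H] = 10395 · p^{6} = 10395 · 1771561/2985984 = 682050985/110592.
Numerically: E[X] ≈ 6167.27.

E[X] = 10395 · (11/12)^{6} = 682050985/110592 ≈ 6167.27.


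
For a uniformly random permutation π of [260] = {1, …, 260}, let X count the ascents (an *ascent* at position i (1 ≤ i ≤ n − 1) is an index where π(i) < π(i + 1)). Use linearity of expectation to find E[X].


Write X = Σ X_I over i = 1, …, 259, with X_I the indicator of one ascent.
There are 259 indicators.
For each fixed i, the pair (π(i), π(i+1)) is a uniformly random ordered pair of distinct values from {1, …, 260}; by symmetry P[π(i) < π(i+1)] = 1/2.
By linearity: E[X] = 259 · (1/2) = (260 − 1) · (1/2) = 259/2 ≈ 129.500.

E[X] = 259/2 = 129.500.


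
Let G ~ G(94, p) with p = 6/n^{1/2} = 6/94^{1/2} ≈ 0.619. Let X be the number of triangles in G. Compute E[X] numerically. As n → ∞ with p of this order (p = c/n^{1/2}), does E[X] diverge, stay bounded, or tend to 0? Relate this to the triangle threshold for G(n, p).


Number of potential triangles: C(94, 3) = 134044.
Each occurs with probability p³ ≈ (0.619)³ ≈ 2.37007e-01.
By linearity: E[X] = C(94, 3)·p³ ≈ 134044 · 2.37007e-01 ≈ 31769.425.
Since α = 1/2 < 1, p = c/n^{1/2} ≫ 1/n is above the triangle threshold p ~ 1/n. Asymptotically E[X] ~ (c³/6)·n^{3(1−α)} = (6³/6)·n^{1.5} → ∞; triangles are abundant w.h.p.

E[X] ≈ 31769.425; in regime p = Θ(1/n^{1/2}) E[X] diverges (above the triangle threshold p ~ 1/n).


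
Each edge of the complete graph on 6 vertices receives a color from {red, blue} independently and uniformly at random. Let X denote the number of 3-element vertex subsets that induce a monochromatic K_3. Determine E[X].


Let X = Σ_S X_S over the C(6, 3) = 20 subsets S of size 3, where X_S = 1 if the K_3 on S is monochromatic.
For a fixed S, the K_3 on S has C(3, 2) = 3 edges. P[all 3 edges red] = (1/2)^3, and likewise for blue, so P[monochromatic] = 2·(1/2)^3 = 2^{1 − 3} = 1/4.
By linearity: E[X] = C(6, 3) · 2^{1 − 3} = 20 · 1/4 = 5.
Numerically: E[X] ≈ 5.00000.

E[X] = C(6,3)·2^(1−C(3,2)) = 5 ≈ 5.00000.


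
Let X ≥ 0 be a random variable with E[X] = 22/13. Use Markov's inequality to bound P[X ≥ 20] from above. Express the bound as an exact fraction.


μ = E[X] = 22/13, a = 20.
Markov: P[X ≥ 20] ≤ μ/a = (22/13)/20 = 11/130.
Numerically: ≈ 0.085.
(Since a = 20 > μ = 1.692, the bound 11/130 is < 1 and informative.)

P[X ≥ 20] ≤ 11/130 ≈ 0.085.


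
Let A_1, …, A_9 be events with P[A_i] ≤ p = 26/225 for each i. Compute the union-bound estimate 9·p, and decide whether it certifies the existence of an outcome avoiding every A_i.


Union bound: P[∪_{i=1}^{9} A_i] ≤ Σ_i P[A_i] ≤ 9·p = 9·(26/225) = 26/25.
Numerically: 26/25 ≈ 1.0400.
Is 26/25 < 1? NO.
Since the bound 26/25 is ≥ 1, the union bound is uninformative here; it does NOT by itself certify existence.

9·p = 26/25 ≈ 1.0400; existence NOT certified by the union bound.


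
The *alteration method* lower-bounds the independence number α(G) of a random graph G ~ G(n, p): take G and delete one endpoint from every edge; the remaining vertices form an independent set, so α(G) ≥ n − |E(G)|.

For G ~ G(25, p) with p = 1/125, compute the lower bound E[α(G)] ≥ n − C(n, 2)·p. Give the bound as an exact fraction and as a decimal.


E[|E(G)|] = C(25, 2)·p = 300 · (1/125) = 12/5.
E[α(G)] ≥ n − E[|E(G)|] = 25 − 12/5 = 113/5.
Numerically: ≈ 22.600000.
(This is only a lower bound; the true E[α(G)] may be larger.)

E[α(G)] ≥ 113/5 ≈ 22.600000.


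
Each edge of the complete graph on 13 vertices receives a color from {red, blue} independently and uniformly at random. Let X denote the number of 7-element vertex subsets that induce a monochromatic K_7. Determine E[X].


Let X = Σ_S X_S over the C(13, 7) = 1716 subsets S of size 7, where X_S = 1 if the K_7 on S is monochromatic.
For a fixed S, the K_7 on S has C(7, 2) = 21 edges. P[all 21 edges red] = (1/2)^21, and likewise for blue, so P[monochromatic] = 2·(1/2)^21 = 2^{1 − 21} = 1/1048576.
Summing: E[X] = C(13, 7) · 2^{1 − 21} = 1716 · 1/1048576 = 429/262144.
Numerically: E[X] ≈ 0.002.

E[X] = C(13,7)·2^(1−C(7,2)) = 429/262144 ≈ 0.002.


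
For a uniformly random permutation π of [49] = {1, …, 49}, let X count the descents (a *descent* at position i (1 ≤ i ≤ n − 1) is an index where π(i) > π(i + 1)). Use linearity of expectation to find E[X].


Write X = Σ X_I over i = 1, …, 48, with X_I the indicator of one descent.
There are 48 indicators.
For each fixed i, the pair (π(i), π(i+1)) is a uniformly random ordered pair of distinct values from {1, …, 49}; by symmetry P[π(i) > π(i+1)] = 1/2.
By linearity: E[X] = 48 · (1/2) = (49 − 1) · (1/2) = 24 ≈ 24.0000.

E[X] = 24 = 24.0000.


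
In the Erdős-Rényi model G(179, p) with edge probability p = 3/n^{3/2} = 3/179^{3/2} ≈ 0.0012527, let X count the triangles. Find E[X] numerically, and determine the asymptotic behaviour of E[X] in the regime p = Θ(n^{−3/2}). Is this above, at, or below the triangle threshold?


Number of potential triangles: C(179, 3) = 939929.
Each occurs with probability p³ ≈ (0.0012527)³ ≈ 1.9657357e-09.
By linearity: E[X] = C(179, 3)·p³ ≈ 939929 · 1.9657357e-09 ≈ 0.00185.
Since α = 3/2 > 1, p = c/n^{3/2} = o(1/n) is below the triangle threshold p ~ 1/n. Asymptotically E[X] ~ (c³/6)·n^{3(1−α)} = (3³/6)·n^{-1.5} → 0, so by Markov's inequality G has no triangles w.h.p.

E[X] ≈ 0.00185; in regime p = Θ(1/n^{3/2}) E[X] tends to 0 (below the triangle threshold p ~ 1/n).


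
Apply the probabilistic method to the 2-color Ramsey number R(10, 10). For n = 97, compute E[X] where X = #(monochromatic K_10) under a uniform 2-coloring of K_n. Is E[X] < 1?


E[X] = C(97, 10) · 2^{1 − 45} = 12576469727536 · 2^{−44} = 12576469727536/17592186044416.
As a reduced fraction: E[X] = 786029357971/1099511627776 ≈ 0.7148895.
Is E[X] < 1? YES.
Since E[X] < 1, there exists a 2-coloring of K_{97} with no monochromatic K_10; hence R(10, 10) > 97.

E[X] = 786029357971/1099511627776 ≈ 0.7148895; E[X] < 1, so R(10, 10) > 97.


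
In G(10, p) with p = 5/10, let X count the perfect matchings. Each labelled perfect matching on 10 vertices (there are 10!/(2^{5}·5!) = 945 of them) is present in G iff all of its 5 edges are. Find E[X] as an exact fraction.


K_10 has 10!/(2^{5}·5!) = 945 labelled perfect matchings.
For each such perfect matching H, let X_H = 1 if all 5 edges of H are present in G. Then P[X_H = 1] = p^{5} = (1/2)^{5} = 1/32.
By linearity of expectation: E[X] = Σ_H E[X_H] = 945 · p^{5} = 945 · 1/32 = 945/32.
Numerically: E[X] ≈ 29.531.

E[X] = 945 · (1/2)^{5} = 945/32 ≈ 29.531.


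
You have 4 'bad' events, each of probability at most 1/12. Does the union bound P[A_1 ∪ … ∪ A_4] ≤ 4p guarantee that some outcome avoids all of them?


Union bound: P[∪_{i=1}^{4} A_i] ≤ Σ_i P[A_i] ≤ 4·p = 4·(1/12) = 1/3.
Numerically: 1/3 ≈ 0.333333.
Is 1/3 < 1? YES.
Since P[∪ A_i] ≤ 1/3 < 1, the complement has P[∩ A_i^c] ≥ 1 − 1/3 = 2/3 > 0, so some outcome avoids every A_i.

4·p = 1/3 ≈ 0.333333; existence CERTIFIED by the union bound.


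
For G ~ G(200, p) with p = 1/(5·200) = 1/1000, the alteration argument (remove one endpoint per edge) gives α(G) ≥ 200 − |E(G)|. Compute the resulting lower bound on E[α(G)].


E[|E(G)|] = C(200, 2)·p = 19900 · (1/1000) = 199/10.
E[α(G)] ≥ n − E[|E(G)|] = 200 − 199/10 = 1801/10.
Numerically: ≈ 180.1000.
(This is only a lower bound; the true E[α(G)] may be larger.)

E[α(G)] ≥ 1801/10 ≈ 180.1000.


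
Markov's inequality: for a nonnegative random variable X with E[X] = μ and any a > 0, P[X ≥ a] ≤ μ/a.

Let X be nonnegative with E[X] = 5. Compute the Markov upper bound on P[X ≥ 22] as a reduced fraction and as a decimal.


μ = E[X] = 5, a = 22.
Markov: P[X ≥ 22] ≤ μ/a = (5)/22 = 5/22.
Numerically: ≈ 0.2273.
(Since a = 22 > μ = 5.0000, the bound 5/22 is < 1 and informative.)

P[X ≥ 22] ≤ 5/22 ≈ 0.2273.


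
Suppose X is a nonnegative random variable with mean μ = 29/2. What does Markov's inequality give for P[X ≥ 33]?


μ = E[X] = 29/2, a = 33.
Markov: P[X ≥ 33] ≤ μ/a = (29/2)/33 = 29/66.
Numerically: ≈ 0.43939.
(Since a = 33 > μ = 14.50000, the bound 29/66 is < 1 and informative.)

P[X ≥ 33] ≤ 29/66 ≈ 0.43939.


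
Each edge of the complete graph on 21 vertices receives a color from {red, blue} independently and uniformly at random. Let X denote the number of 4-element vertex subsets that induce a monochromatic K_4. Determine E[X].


Let X = Σ_S X_S over the C(21, 4) = 5985 subsets S of size 4, where X_S = 1 if the K_4 on S is monochromatic.
For a fixed S, the K_4 on S has C(4, 2) = 6 edges. P[all 6 edges red] = (1/2)^6, and likewise for blue, so P[monochromatic] = 2·(1/2)^6 = 2^{1 − 6} = 1/32.
By linearity of expectation: E[X] = C(21, 4) · 2^{1 − 6} = 5985 · 1/32 = 5985/32.
Numerically: E[X] ≈ 187.031.

E[X] = C(21,4)·2^(1−C(4,2)) = 5985/32 ≈ 187.031.


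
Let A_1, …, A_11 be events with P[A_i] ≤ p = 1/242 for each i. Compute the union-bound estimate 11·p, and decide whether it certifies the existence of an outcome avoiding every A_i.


Union bound: P[∪_{i=1}^{11} A_i] ≤ Σ_i P[A_i] ≤ 11·p = 11·(1/242) = 1/22.
Numerically: 1/22 ≈ 0.0455.
Is 1/22 < 1? YES.
Since P[∪ A_i] ≤ 1/22 < 1, the complement has P[∩ A_i^c] ≥ 1 − 1/22 = 21/22 > 0, so some outcome avoids every A_i.

11·p = 1/22 ≈ 0.0455; existence CERTIFIED by the union bound.


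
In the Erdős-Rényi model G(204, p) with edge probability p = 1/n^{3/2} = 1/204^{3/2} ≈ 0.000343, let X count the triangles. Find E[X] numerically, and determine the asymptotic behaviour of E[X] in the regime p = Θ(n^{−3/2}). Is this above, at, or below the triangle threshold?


Number of potential triangles: C(204, 3) = 1394204.
Each occurs with probability p³ ≈ (0.000343)³ ≈ 4.04263e-11.
By linearity: E[X] = C(204, 3)·p³ ≈ 1394204 · 4.04263e-11 ≈ 0.000.
Since α = 3/2 > 1, p = c/n^{3/2} = o(1/n) is below the triangle threshold p ~ 1/n. Asymptotically E[X] ~ (c³/6)·n^{3(1−α)} = (1³/6)·n^{-1.5} → 0, so by Markov's inequality G has no triangles w.h.p.

E[X] ≈ 0.000; in regime p = Θ(1/n^{3/2}) E[X] tends to 0 (below the triangle threshold p ~ 1/n).


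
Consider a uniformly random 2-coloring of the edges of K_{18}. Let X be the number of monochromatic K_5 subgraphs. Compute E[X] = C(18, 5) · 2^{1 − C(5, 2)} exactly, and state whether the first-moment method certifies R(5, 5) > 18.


E[X] = C(18, 5) · 2^{1 − 10} = 8568 · 2^{−9} = 8568/512.
As a reduced fraction: E[X] = 1071/64 ≈ 16.73438.
Is E[X] < 1? NO.
Since E[X] ≥ 1, the first-moment bound is inconclusive at n = 18; it does NOT by itself certify R(5, 5) > 18.

E[X] = 1071/64 ≈ 16.73438; E[X] ≥ 1; first-moment method inconclusive here.


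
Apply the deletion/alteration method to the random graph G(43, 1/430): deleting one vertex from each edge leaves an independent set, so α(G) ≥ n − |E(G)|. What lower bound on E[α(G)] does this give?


E[|E(G)|] = C(43, 2)·p = 903 · (1/430) = 21/10.
E[α(G)] ≥ n − E[|E(G)|] = 43 − 21/10 = 409/10.
Numerically: ≈ 40.900000.
(This is only a lower bound; the true E[α(G)] may be larger.)

E[α(G)] ≥ 409/10 ≈ 40.900000.


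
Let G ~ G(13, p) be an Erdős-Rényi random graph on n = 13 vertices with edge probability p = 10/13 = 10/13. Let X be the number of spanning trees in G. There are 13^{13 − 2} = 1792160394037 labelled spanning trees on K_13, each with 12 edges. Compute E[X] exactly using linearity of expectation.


K_13 has 13^{13 − 2} = 1792160394037 labelled spanning trees.
For each such spanning tree H, let X_H = 1 if all 12 edges of H are present in G. Then P[X_H = 1] = p^{12} = (10/13)^{12} = 1000000000000/23298085122481.
By linearity of expectation: E[X] = Σ_H E[X_H] = 1792160394037 · p^{12} = 1792160394037 · 1000000000000/23298085122481 = 1000000000000/13.
Numerically: E[X] ≈ 7.6923e+10.

E[X] = 1792160394037 · (10/13)^{12} = 1000000000000/13 ≈ 7.6923e+10.


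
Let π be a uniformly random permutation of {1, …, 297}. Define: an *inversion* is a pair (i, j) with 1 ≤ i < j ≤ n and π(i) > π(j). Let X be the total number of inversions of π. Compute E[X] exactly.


Write X = Σ X_I over the C(297, 2) = 43956 pairs i < j, with X_I the indicator of one inversion.
There are 43956 indicators.
For each fixed pair i < j, the values π(i) and π(j) are two distinct elements of {1, …, 297} in uniformly random order; by symmetry P[π(i) > π(j)] = 1/2.
By linearity: E[X] = 43956 · (1/2) = C(297, 2) · (1/2) = 43956/2 = 21978 ≈ 21978.0000.

E[X] = 21978 = 21978.0000.


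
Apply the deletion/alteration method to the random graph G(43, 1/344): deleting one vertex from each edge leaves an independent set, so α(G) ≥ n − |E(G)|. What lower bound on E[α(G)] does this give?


E[|E(G)|] = C(43, 2)·p = 903 · (1/344) = 21/8.
E[α(G)] ≥ n − E[|E(G)|] = 43 − 21/8 = 323/8.
Numerically: ≈ 40.37500.
(This is only a lower bound; the true E[α(G)] may be larger.)

E[α(G)] ≥ 323/8 ≈ 40.37500.


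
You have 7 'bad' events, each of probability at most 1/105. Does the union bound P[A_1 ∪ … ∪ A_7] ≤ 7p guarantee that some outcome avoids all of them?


Union bound: P[∪_{i=1}^{7} A_i] ≤ Σ_i P[A_i] ≤ 7·p = 7·(1/105) = 1/15.
Numerically: 1/15 ≈ 0.067.
Is 1/15 < 1? YES.
Since P[∪ A_i] ≤ 1/15 < 1, the complement has P[∩ A_i^c] ≥ 1 − 1/15 = 14/15 > 0, so some outcome avoids every A_i.

7·p = 1/15 ≈ 0.067; existence CERTIFIED by the union bound.


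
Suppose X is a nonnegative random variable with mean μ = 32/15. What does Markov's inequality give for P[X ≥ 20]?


μ = E[X] = 32/15, a = 20.
Markov: P[X ≥ 20] ≤ μ/a = (32/15)/20 = 8/75.
Numerically: ≈ 0.1067.
(Since a = 20 > μ = 2.1333, the bound 8/75 is < 1 and informative.)

P[X ≥ 20] ≤ 8/75 ≈ 0.1067.


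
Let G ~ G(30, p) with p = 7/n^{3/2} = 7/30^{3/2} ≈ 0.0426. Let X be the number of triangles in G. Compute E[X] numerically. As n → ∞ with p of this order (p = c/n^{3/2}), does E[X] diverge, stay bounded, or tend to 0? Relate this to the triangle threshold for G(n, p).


Number of potential triangles: C(30, 3) = 4060.
Each occurs with probability p³ ≈ (0.0426)³ ≈ 7.731228e-05.
By linearity: E[X] = C(30, 3)·p³ ≈ 4060 · 7.731228e-05 ≈ 0.3139.
Since α = 3/2 > 1, p = c/n^{3/2} = o(1/n) is below the triangle threshold p ~ 1/n. Asymptotically E[X] ~ (c³/6)·n^{3(1−α)} = (7³/6)·n^{-1.5} → 0, so by Markov's inequality G has no triangles w.h.p.

E[X] ≈ 0.3139; in regime p = Θ(1/n^{3/2}) E[X] tends to 0 (below the triangle threshold p ~ 1/n).


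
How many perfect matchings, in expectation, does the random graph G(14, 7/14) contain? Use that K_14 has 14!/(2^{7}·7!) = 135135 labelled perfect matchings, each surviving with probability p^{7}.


K_14 has 14!/(2^{7}·7!) = 135135 labelled perfect matchings.
For each such perfect matching H, let X_H = 1 if all 7 edges of H are present in G. Then P[X_H = 1] = p^{7} = (1/2)^{7} = 1/128.
By linearity of expectation: E[X] = Σ_H E[X_H] = 135135 · p^{7} = 135135 · 1/128 = 135135/128.
Numerically: E[X] ≈ 1.06e+03.

E[X] = 135135 · (1/2)^{7} = 135135/128 ≈ 1.06e+03.


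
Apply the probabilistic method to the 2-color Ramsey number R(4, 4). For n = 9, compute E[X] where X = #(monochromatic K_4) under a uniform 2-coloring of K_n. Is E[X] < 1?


E[X] = C(9, 4) · 2^{1 − 6} = 126 · 2^{−5} = 126/32.
As a reduced fraction: E[X] = 63/16 ≈ 3.938.
Is E[X] < 1? NO.
Since E[X] ≥ 1, the first-moment bound is inconclusive at n = 9; it does NOT by itself certify R(4, 4) > 9.

E[X] = 63/16 ≈ 3.938; E[X] ≥ 1; first-moment method inconclusive here.


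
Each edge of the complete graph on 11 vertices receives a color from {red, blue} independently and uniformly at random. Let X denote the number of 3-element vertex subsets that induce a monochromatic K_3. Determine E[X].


Let X = Σ_S X_S over the C(11, 3) = 165 subsets S of size 3, where X_S = 1 if the K_3 on S is monochromatic.
For a fixed S, the K_3 on S has C(3, 2) = 3 edges. P[all 3 edges red] = (1/2)^3, and likewise for blue, so P[monochromatic] = 2·(1/2)^3 = 2^{1 − 3} = 1/4.
By linearity: E[X] = C(11, 3) · 2^{1 − 3} = 165 · 1/4 = 165/4.
Numerically: E[X] ≈ 41.25000.

E[X] = C(11,3)·2^(1−C(3,2)) = 165/4 ≈ 41.25000.


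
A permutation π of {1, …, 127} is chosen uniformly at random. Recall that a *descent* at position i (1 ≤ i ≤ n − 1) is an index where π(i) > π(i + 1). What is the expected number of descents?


Write X = Σ X_I over i = 1, …, 126, with X_I the indicator of one descent.
There are 126 indicators.
For each fixed i, the pair (π(i), π(i+1)) is a uniformly random ordered pair of distinct values from {1, …, 127}; by symmetry P[π(i) > π(i+1)] = 1/2.
By linearity: E[X] = 126 · (1/2) = (127 − 1) · (1/2) = 63 ≈ 63.000000.

E[X] = 63 = 63.000000.


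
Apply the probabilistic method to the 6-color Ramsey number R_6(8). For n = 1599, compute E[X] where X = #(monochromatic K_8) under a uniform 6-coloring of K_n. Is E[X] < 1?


E[X] = C(1599, 8) · 6^{1 − 28} = 1041478627524184359081 · 6^{−27} = 1041478627524184359081/1023490369077469249536.
As a reduced fraction: E[X] = 38573282500895717003/37907050706572935168 ≈ 1.01758.
Is E[X] < 1? NO.
Since E[X] ≥ 1, the first-moment bound is inconclusive at n = 1599; it does NOT by itself certify R_6(8) > 1599.

E[X] = 38573282500895717003/37907050706572935168 ≈ 1.01758; E[X] ≥ 1; first-moment method inconclusive here.


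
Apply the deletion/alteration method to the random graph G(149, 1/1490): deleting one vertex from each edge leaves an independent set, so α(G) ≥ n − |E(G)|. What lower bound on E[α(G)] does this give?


E[|E(G)|] = C(149, 2)·p = 11026 · (1/1490) = 37/5.
E[α(G)] ≥ n − E[|E(G)|] = 149 − 37/5 = 708/5.
Numerically: ≈ 141.6000.
(This is only a lower bound; the true E[α(G)] may be larger.)

E[α(G)] ≥ 708/5 ≈ 141.6000.


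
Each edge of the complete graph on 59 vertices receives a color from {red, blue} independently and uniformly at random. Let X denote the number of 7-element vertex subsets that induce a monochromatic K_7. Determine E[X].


Let X = Σ_S X_S over the C(59, 7) = 341149446 subsets S of size 7, where X_S = 1 if the K_7 on S is monochromatic.
For a fixed S, the K_7 on S has C(7, 2) = 21 edges. P[all 21 edges red] = (1/2)^21, and likewise for blue, so P[monochromatic] = 2·(1/2)^21 = 2^{1 − 21} = 1/1048576.
By linearity: E[X] = C(59, 7) · 2^{1 − 21} = 341149446 · 1/1048576 = 170574723/524288.
Numerically: E[X] ≈ 325.3455.

E[X] = C(59,7)·2^(1−C(7,2)) = 170574723/524288 ≈ 325.3455.


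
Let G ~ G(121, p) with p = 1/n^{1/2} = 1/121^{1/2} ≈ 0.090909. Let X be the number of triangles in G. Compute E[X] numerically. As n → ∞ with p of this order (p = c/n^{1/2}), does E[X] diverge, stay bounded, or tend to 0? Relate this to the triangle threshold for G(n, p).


Number of potential triangles: C(121, 3) = 287980.
Each occurs with probability p³ ≈ (0.090909)³ ≈ 7.5131480e-04.
By linearity: E[X] = C(121, 3)·p³ ≈ 287980 · 7.5131480e-04 ≈ 216.36364.
Since α = 1/2 < 1, p = c/n^{1/2} ≫ 1/n is above the triangle threshold p ~ 1/n. Asymptotically E[X] ~ (c³/6)·n^{3(1−α)} = (1³/6)·n^{1.5} → ∞; triangles are abundant w.h.p.

E[X] ≈ 216.36364; in regime p = Θ(1/n^{1/2}) E[X] diverges (above the triangle threshold p ~ 1/n).


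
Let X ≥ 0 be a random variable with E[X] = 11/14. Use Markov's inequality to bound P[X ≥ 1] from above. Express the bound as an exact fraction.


μ = E[X] = 11/14, a = 1.
Markov: P[X ≥ 1] ≤ μ/a = (11/14)/1 = 11/14.
Numerically: ≈ 0.7857.
(Since a = 1 > μ = 0.7857, the bound 11/14 is < 1 and informative.)

P[X ≥ 1] ≤ 11/14 ≈ 0.7857.


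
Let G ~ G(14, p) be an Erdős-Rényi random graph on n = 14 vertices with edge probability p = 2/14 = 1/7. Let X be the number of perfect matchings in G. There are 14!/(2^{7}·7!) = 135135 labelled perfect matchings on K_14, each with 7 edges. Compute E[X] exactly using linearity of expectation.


K_14 has 14!/(2^{7}·7!) = 135135 labelled perfect matchings.
For each such perfect matching H, let X_H = 1 if all 7 edges of H are present in G. Then P[X_H = 1] = p^{7} = (1/7)^{7} = 1/823543.
By linearity of expectation: E[X] = Σ_H E[X_H] = 135135 · p^{7} = 135135 · 1/823543 = 19305/117649.
Numerically: E[X] ≈ 0.1641.

E[X] = 135135 · (1/7)^{7} = 19305/117649 ≈ 0.1641.


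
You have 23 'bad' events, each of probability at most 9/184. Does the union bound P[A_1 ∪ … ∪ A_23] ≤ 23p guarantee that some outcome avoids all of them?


Union bound: P[∪_{i=1}^{23} A_i] ≤ Σ_i P[A_i] ≤ 23·p = 23·(9/184) = 9/8.
Numerically: 9/8 ≈ 1.125.
Is 9/8 < 1? NO.
Since the bound 9/8 is ≥ 1, the union bound is uninformative here; it does NOT by itself certify existence.

23·p = 9/8 ≈ 1.125; existence NOT certified by the union bound.


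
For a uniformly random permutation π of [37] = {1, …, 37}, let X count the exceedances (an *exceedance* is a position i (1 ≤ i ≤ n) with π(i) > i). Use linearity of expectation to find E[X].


Write X = Σ_{i=1}^{37} X_i, where X_i = 1_{π(i) > i}.
For each fixed i, π(i) is uniform over {1, …, 37} (marginal of a uniform permutation), so P[π(i) > i] = (n − i)/n. Summing: Σ_{i=1}^{37} (n − i)/n = (0 + 1 + … + 36)/37 = 37(37 − 1)/(2·37) = (37 − 1)/2.
Hence E[X] = Σ_{i=1}^{37} (37 − i)/37 = 18 ≈ 18.00000.

E[X] = 18 = 18.00000.


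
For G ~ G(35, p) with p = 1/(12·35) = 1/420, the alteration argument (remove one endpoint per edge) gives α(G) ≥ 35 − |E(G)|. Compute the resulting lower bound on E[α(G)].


E[|E(G)|] = C(35, 2)·p = 595 · (1/420) = 17/12.
E[α(G)] ≥ n − E[|E(G)|] = 35 − 17/12 = 403/12.
Numerically: ≈ 33.5833.
(This is only a lower bound; the true E[α(G)] may be larger.)

E[α(G)] ≥ 403/12 ≈ 33.5833.


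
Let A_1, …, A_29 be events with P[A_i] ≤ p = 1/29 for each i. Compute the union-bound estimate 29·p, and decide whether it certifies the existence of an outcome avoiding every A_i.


Union bound: P[∪_{i=1}^{29} A_i] ≤ Σ_i P[A_i] ≤ 29·p = 29·(1/29) = 1.
Numerically: 1 ≈ 1.0000000.
Is 1 < 1? NO.
Since the bound 1 is ≥ 1, the union bound is uninformative here; it does NOT by itself certify existence.

29·p = 1 ≈ 1.0000000; existence NOT certified by the union bound.


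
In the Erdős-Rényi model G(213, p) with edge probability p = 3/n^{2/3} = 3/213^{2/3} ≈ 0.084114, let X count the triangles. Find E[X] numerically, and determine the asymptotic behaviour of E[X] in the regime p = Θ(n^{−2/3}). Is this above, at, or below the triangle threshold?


Number of potential triangles: C(213, 3) = 1587986.
Each occurs with probability p³ ≈ (0.084114)³ ≈ 5.9512002e-04.
By linearity: E[X] = C(213, 3)·p³ ≈ 1587986 · 5.9512002e-04 ≈ 945.04225.
Since α = 2/3 < 1, p = c/n^{2/3} ≫ 1/n is above the triangle threshold p ~ 1/n. Asymptotically E[X] ~ (c³/6)·n^{3(1−α)} = (3³/6)·n^{1} → ∞; triangles are abundant w.h.p.

E[X] ≈ 945.04225; in regime p = Θ(1/n^{2/3}) E[X] diverges (above the triangle threshold p ~ 1/n).


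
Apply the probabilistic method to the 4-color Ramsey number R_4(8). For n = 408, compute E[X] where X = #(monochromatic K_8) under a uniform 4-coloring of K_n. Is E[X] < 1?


E[X] = C(408, 8) · 4^{1 − 28} = 17773458424095231 · 4^{−27} = 17773458424095231/18014398509481984.
As a reduced fraction: E[X] = 17773458424095231/18014398509481984 ≈ 0.98663.
Is E[X] < 1? YES.
Since E[X] < 1, there exists a 4-coloring of K_{408} with no monochromatic K_8; hence R_4(8) > 408.

E[X] = 17773458424095231/18014398509481984 ≈ 0.98663; E[X] < 1, so R_4(8) > 408.


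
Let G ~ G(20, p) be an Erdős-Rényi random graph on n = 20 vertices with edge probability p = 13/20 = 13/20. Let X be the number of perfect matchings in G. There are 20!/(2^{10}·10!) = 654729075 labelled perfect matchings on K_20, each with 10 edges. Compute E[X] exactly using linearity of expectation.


K_20 has 20!/(2^{10}·10!) = 654729075 labelled perfect matchings.
For each such perfect matching H, let X_H = 1 if all 10 edges of H are present in G. Then P[X_H = 1] = p^{10} = (13/20)^{10} = 137858491849/10240000000000.
By linearity of expectation: E[X] = Σ_H E[X_H] = 654729075 · p^{10} = 654729075 · 137858491849/10240000000000 = 3610398513967632387/409600000000.
Numerically: E[X] ≈ 8.8144e+06.

E[X] = 654729075 · (13/20)^{10} = 3610398513967632387/409600000000 ≈ 8.8144e+06.


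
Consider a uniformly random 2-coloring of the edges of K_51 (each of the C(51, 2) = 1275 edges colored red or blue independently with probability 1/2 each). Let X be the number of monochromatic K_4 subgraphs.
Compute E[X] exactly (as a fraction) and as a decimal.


Let X = Σ_S X_S over the C(51, 4) = 249900 subsets S of size 4, where X_S = 1 if the K_4 on S is monochromatic.
For a fixed S, the K_4 on S has C(4, 2) = 6 edges. P[all 6 edges red] = (1/2)^6, and likewise for blue, so P[monochromatic] = 2·(1/2)^6 = 2^{1 − 6} = 1/32.
Summing: E[X] = C(51, 4) · 2^{1 − 6} = 249900 · 1/32 = 62475/8.
Numerically: E[X] ≈ 7809.375.

E[X] = C(51,4)·2^(1−C(4,2)) = 62475/8 ≈ 7809.375.


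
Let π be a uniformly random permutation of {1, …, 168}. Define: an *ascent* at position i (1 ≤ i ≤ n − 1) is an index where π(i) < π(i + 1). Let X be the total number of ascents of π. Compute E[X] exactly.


Write X = Σ X_I over i = 1, …, 167, with X_I the indicator of one ascent.
There are 167 indicators.
For each fixed i, the pair (π(i), π(i+1)) is a uniformly random ordered pair of distinct values from {1, …, 168}; by symmetry P[π(i) < π(i+1)] = 1/2.
By linearity: E[X] = 167 · (1/2) = (168 − 1) · (1/2) = 167/2 ≈ 83.500.

E[X] = 167/2 = 83.500.


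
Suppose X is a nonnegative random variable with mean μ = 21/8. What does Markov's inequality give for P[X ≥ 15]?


μ = E[X] = 21/8, a = 15.
Markov: P[X ≥ 15] ≤ μ/a = (21/8)/15 = 7/40.
Numerically: ≈ 0.175.
(Since a = 15 > μ = 2.625, the bound 7/40 is < 1 and informative.)

P[X ≥ 15] ≤ 7/40 ≈ 0.175.


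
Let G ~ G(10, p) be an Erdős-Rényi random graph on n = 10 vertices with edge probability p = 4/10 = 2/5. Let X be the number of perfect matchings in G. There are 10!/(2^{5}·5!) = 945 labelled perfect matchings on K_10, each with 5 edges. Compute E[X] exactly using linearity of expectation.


K_10 has 10!/(2^{5}·5!) = 945 labelled perfect matchings.
For each such perfect matching H, let X_H = 1 if all 5 edges of H are present in G. Then P[X_H = 1] = p^{5} = (2/5)^{5} = 32/3125.
By linearity of expectation: E[X] = Σ_H E[X_H] = 945 · p^{5} = 945 · 32/3125 = 6048/625.
Numerically: E[X] ≈ 9.677.

E[X] = 945 · (2/5)^{5} = 6048/625 ≈ 9.677.


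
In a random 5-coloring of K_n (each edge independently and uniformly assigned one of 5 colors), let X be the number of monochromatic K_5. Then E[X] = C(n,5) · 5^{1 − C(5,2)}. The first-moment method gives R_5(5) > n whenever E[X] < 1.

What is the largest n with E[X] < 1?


We need C(n, 5) · 5^{1 − 10} < 1, i.e. C(n, 5) < 5^{10 − 1} = 1953125.
Check values of n near the boundary:
  n = 46: C(46, 5) = 1370754; 1370754 < 1953125? YES
  n = 47: C(47, 5) = 1533939; 1533939 < 1953125? YES
  n = 48: C(48, 5) = 1712304; 1712304 < 1953125? YES
  n = 49: C(49, 5) = 1906884; 1906884 < 1953125? YES
  n = 50: C(50, 5) = 2118760; 2118760 < 1953125? NO
The largest n with C(n, 5) < 1953125 is n = 49 (where E[X] = 1906884/1953125 ≈ 0.9763). Hence R_5(5) > 49, i.e. R_5(5) ≥ 50.

Largest n = 49; hence R_5(5) > 49.


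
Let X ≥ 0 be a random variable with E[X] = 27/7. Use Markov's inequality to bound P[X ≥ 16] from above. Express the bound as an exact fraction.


μ = E[X] = 27/7, a = 16.
Markov: P[X ≥ 16] ≤ μ/a = (27/7)/16 = 27/112.
Numerically: ≈ 0.241071.
(Since a = 16 > μ = 3.857143, the bound 27/112 is < 1 and informative.)

P[X ≥ 16] ≤ 27/112 ≈ 0.241071.


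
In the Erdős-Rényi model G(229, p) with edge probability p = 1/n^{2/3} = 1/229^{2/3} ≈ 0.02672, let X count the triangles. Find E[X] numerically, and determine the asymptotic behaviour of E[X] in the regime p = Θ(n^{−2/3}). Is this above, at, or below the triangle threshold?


Number of potential triangles: C(229, 3) = 1975354.
Each occurs with probability p³ ≈ (0.02672)³ ≈ 1.906905e-05.
By linearity: E[X] = C(229, 3)·p³ ≈ 1975354 · 1.906905e-05 ≈ 37.6681.
Since α = 2/3 < 1, p = c/n^{2/3} ≫ 1/n is above the triangle threshold p ~ 1/n. Asymptotically E[X] ~ (c³/6)·n^{3(1−α)} = (1³/6)·n^{1} → ∞; triangles are abundant w.h.p.

E[X] ≈ 37.6681; in regime p = Θ(1/n^{2/3}) E[X] diverges (above the triangle threshold p ~ 1/n).


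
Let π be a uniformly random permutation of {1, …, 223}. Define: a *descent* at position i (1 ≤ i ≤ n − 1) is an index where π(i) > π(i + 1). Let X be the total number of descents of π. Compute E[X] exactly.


Write X = Σ X_I over i = 1, …, 222, with X_I the indicator of one descent.
There are 222 indicators.
For each fixed i, the pair (π(i), π(i+1)) is a uniformly random ordered pair of distinct values from {1, …, 223}; by symmetry P[π(i) > π(i+1)] = 1/2.
By linearity: E[X] = 222 · (1/2) = (223 − 1) · (1/2) = 111 ≈ 111.0000.

E[X] = 111 = 111.0000.


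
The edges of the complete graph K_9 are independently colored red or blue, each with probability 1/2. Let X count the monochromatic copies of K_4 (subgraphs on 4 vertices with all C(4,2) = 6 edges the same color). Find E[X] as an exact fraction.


Let X = Σ_S X_S over the C(9, 4) = 126 subsets S of size 4, where X_S = 1 if the K_4 on S is monochromatic.
For a fixed S, the K_4 on S has C(4, 2) = 6 edges. P[all 6 edges red] = (1/2)^6, and likewise for blue, so P[monochromatic] = 2·(1/2)^6 = 2^{1 − 6} = 1/32.
Summing: E[X] = C(9, 4) · 2^{1 − 6} = 126 · 1/32 = 63/16.
Numerically: E[X] ≈ 3.937500.

E[X] = C(9,4)·2^(1−C(4,2)) = 63/16 ≈ 3.937500.


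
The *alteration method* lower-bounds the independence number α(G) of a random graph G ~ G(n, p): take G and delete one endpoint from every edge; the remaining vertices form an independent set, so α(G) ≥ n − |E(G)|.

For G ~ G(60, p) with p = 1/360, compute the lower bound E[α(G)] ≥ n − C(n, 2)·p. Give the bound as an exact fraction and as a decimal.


E[|E(G)|] = C(60, 2)·p = 1770 · (1/360) = 59/12.
E[α(G)] ≥ n − E[|E(G)|] = 60 − 59/12 = 661/12.
Numerically: ≈ 55.083.
(This is only a lower bound; the true E[α(G)] may be larger.)

E[α(G)] ≥ 661/12 ≈ 55.083.


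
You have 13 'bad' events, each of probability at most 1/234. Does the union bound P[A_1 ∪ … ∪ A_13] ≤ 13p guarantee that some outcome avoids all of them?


Union bound: P[∪_{i=1}^{13} A_i] ≤ Σ_i P[A_i] ≤ 13·p = 13·(1/234) = 1/18.
Numerically: 1/18 ≈ 0.0556.
Is 1/18 < 1? YES.
Since P[∪ A_i] ≤ 1/18 < 1, the complement has P[∩ A_i^c] ≥ 1 − 1/18 = 17/18 > 0, so some outcome avoids every A_i.

13·p = 1/18 ≈ 0.0556; existence CERTIFIED by the union bound.


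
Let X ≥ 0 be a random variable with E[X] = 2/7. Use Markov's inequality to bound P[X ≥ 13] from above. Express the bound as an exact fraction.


μ = E[X] = 2/7, a = 13.
Markov: P[X ≥ 13] ≤ μ/a = (2/7)/13 = 2/91.
Numerically: ≈ 0.0220.
(Since a = 13 > μ = 0.2857, the bound 2/91 is < 1 and informative.)

P[X ≥ 13] ≤ 2/91 ≈ 0.0220.


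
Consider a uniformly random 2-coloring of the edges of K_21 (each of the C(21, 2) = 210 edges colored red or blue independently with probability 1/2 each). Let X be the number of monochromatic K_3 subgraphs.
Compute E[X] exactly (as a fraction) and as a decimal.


Let X = Σ_S X_S over the C(21, 3) = 1330 subsets S of size 3, where X_S = 1 if the K_3 on S is monochromatic.
For a fixed S, the K_3 on S has C(3, 2) = 3 edges. P[all 3 edges red] = (1/2)^3, and likewise for blue, so P[monochromatic] = 2·(1/2)^3 = 2^{1 − 3} = 1/4.
Summing: E[X] = C(21, 3) · 2^{1 − 3} = 1330 · 1/4 = 665/2.
Numerically: E[X] ≈ 332.500.

E[X] = C(21,3)·2^(1−C(3,2)) = 665/2 ≈ 332.500.


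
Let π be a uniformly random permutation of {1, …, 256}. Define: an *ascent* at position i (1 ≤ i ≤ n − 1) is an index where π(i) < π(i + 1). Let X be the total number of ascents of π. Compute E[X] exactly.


Write X = Σ X_I over i = 1, …, 255, with X_I the indicator of one ascent.
There are 255 indicators.
For each fixed i, the pair (π(i), π(i+1)) is a uniformly random ordered pair of distinct values from {1, …, 256}; by symmetry P[π(i) < π(i+1)] = 1/2.
By linearity: E[X] = 255 · (1/2) = (256 − 1) · (1/2) = 255/2 ≈ 127.5000.

E[X] = 255/2 = 127.5000.


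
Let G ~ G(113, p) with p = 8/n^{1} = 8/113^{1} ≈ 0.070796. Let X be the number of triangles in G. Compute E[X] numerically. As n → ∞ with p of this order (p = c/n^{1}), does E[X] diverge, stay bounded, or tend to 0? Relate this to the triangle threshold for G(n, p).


Number of potential triangles: C(113, 3) = 234136.
Each occurs with probability p³ ≈ (0.070796)³ ≈ 3.5484168e-04.
By linearity: E[X] = C(113, 3)·p³ ≈ 234136 · 3.5484168e-04 ≈ 83.08121.
Here α = 1, so p = 8/n is exactly at the triangle threshold p ~ 1/n. Asymptotically E[X] → c³/6 = 8³/6 = 256/3 ≈ 85.33333, a bounded constant. In this regime the triangle count is asymptotically Poisson(c³/6).

E[X] ≈ 83.08121; in regime p = Θ(1/n^{1}) E[X] stays bounded (at the triangle threshold p ~ 1/n).


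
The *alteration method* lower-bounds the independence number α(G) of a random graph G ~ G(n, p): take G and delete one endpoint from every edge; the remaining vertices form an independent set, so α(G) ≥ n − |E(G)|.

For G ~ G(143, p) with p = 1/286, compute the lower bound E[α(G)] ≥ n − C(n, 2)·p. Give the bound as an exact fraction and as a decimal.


E[|E(G)|] = C(143, 2)·p = 10153 · (1/286) = 71/2.
E[α(G)] ≥ n − E[|E(G)|] = 143 − 71/2 = 215/2.
Numerically: ≈ 107.500.
(This is only a lower bound; the true E[α(G)] may be larger.)

E[α(G)] ≥ 215/2 ≈ 107.500.


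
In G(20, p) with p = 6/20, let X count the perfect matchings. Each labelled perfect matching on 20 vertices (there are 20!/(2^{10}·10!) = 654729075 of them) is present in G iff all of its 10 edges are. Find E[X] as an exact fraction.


K_20 has 20!/(2^{10}·10!) = 654729075 labelled perfect matchings.
For each such perfect matching H, let X_H = 1 if all 10 edges of H are present in G. Then P[X_H = 1] = p^{10} = (3/10)^{10} = 59049/10000000000.
Summing the indicators: E[X] = Σ_H E[X_H] = 654729075 · p^{10} = 654729075 · 59049/10000000000 = 1546443885987/400000000.
Numerically: E[X] ≈ 3866.

E[X] = 654729075 · (3/10)^{10} = 1546443885987/400000000 ≈ 3866.


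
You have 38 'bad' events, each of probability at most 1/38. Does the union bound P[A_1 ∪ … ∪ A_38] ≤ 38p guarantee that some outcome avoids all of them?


Union bound: P[∪_{i=1}^{38} A_i] ≤ Σ_i P[A_i] ≤ 38·p = 38·(1/38) = 1.
Numerically: 1 ≈ 1.000000.
Is 1 < 1? NO.
Since the bound 1 is ≥ 1, the union bound is uninformative here; it does NOT by itself certify existence.

38·p = 1 ≈ 1.000000; existence NOT certified by the union bound.


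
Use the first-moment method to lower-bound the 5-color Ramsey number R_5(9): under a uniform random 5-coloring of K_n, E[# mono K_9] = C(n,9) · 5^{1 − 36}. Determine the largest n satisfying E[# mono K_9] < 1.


We need C(n, 9) · 5^{1 − 36} < 1, i.e. C(n, 9) < 5^{36 − 1} = 2910383045673370361328125.
Check values of n near the boundary:
  n = 2166: C(2166, 9) = 2844037944203015677277940; 2844037944203015677277940 < 2910383045673370361328125? YES
  n = 2167: C(2167, 9) = 2855899084841489792706810; 2855899084841489792706810 < 2910383045673370361328125? YES
  n = 2168: C(2168, 9) = 2867804175977929537095120; 2867804175977929537095120 < 2910383045673370361328125? YES
  n = 2169: C(2169, 9) = 2879753360044504243499683; 2879753360044504243499683 < 2910383045673370361328125? YES
  n = 2170: C(2170, 9) = 2891746779868845075610510; 2891746779868845075610510 < 2910383045673370361328125? YES
  n = 2171: C(2171, 9) = 2903784578674959601827205; 2903784578674959601827205 < 2910383045673370361328125? YES
  n = 2172: C(2172, 9) = 2915866900084148060642020; 2915866900084148060642020 < 2910383045673370361328125? NO
  n = 2173: C(2173, 9) = 2927993888115921319674265; 2927993888115921319674265 < 2910383045673370361328125? NO
  n = 2174: C(2174, 9) = 2940165687188920530702934; 2940165687188920530702934 < 2910383045673370361328125? NO
The largest n with C(n, 9) < 2910383045673370361328125 is n = 2171 (where E[X] = 580756915734991920365441/582076609134674072265625 ≈ 0.99773). Hence R_5(9) > 2171, i.e. R_5(9) ≥ 2172.

Largest n = 2171; hence R_5(9) > 2171.


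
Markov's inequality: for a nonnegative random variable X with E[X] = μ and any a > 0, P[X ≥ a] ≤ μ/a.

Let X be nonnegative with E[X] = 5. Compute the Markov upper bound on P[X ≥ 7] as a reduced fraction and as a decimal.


μ = E[X] = 5, a = 7.
Markov: P[X ≥ 7] ≤ μ/a = (5)/7 = 5/7.
Numerically: ≈ 0.71429.
(Since a = 7 > μ = 5.00000, the bound 5/7 is < 1 and informative.)

P[X ≥ 7] ≤ 5/7 ≈ 0.71429.


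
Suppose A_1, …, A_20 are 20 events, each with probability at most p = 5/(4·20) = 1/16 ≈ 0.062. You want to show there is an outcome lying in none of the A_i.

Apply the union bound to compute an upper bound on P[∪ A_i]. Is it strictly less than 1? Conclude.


Union bound: P[∪_{i=1}^{20} A_i] ≤ Σ_i P[A_i] ≤ 20·p = 20·(1/16) = 5/4.
Numerically: 5/4 ≈ 1.250.
Is 5/4 < 1? NO.
Since the bound 5/4 is ≥ 1, the union bound is uninformative here; it does NOT by itself certify existence.

20·p = 5/4 ≈ 1.250; existence NOT certified by the union bound.


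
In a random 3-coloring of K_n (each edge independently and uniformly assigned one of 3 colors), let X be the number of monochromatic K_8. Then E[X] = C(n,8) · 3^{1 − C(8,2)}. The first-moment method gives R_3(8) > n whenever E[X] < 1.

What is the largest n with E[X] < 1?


We need C(n, 8) · 3^{1 − 28} < 1, i.e. C(n, 8) < 3^{28 − 1} = 7625597484987.
Check values of n near the boundary:
  n = 153: C(153, 8) = 6183023199255; 6183023199255 < 7625597484987? YES
  n = 154: C(154, 8) = 6521818990995; 6521818990995 < 7625597484987? YES
  n = 155: C(155, 8) = 6876747915675; 6876747915675 < 7625597484987? YES
  n = 156: C(156, 8) = 7248464019225; 7248464019225 < 7625597484987? YES
  n = 157: C(157, 8) = 7637643295425; 7637643295425 < 7625597484987? NO
  n = 158: C(158, 8) = 8044984271181; 8044984271181 < 7625597484987? NO
The largest n with C(n, 8) < 7625597484987 is n = 156 (where E[X] = 805384891025/847288609443 ≈ 0.9505). Hence R_3(8) > 156, i.e. R_3(8) ≥ 157.

Largest n = 156; hence R_3(8) > 156.


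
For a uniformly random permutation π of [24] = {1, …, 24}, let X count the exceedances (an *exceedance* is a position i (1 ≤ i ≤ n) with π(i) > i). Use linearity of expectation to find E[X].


Write X = Σ_{i=1}^{24} X_i, where X_i = 1_{π(i) > i}.
For each fixed i, π(i) is uniform over {1, …, 24} (marginal of a uniform permutation), so P[π(i) > i] = (n − i)/n. Summing: Σ_{i=1}^{24} (n − i)/n = (0 + 1 + … + 23)/24 = 24(24 − 1)/(2·24) = (24 − 1)/2.
Hence E[X] = Σ_{i=1}^{24} (24 − i)/24 = 23/2 ≈ 11.5000.

E[X] = 23/2 = 11.5000.
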